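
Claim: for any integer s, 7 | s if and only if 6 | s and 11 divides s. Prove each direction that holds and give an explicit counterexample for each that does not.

Neither implication holds.

(⇒) This fails: take s = 7. Certainly 7 ∣ 7, but 6 ∤ 7.

(⇐) This fails: take s = 66. Both 6 ∣ 66 and 11 ∣ 66, yet 66 is not a multiple of 7 (since 66 = 9·7 + 3), so 7 ∤ 66.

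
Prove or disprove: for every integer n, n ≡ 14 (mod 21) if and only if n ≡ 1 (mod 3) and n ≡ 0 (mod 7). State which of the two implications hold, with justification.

(⟹) This fails: n = 14 gives 14 ≡ 14 (mod 21) but 14 ≡ 2 (mod 3), so the conjunction on the right does not hold.

(⟸) This fails: n = 7 satisfies both congruences on the right (7 ≡ 1 mod 3 and 7 ≡ 0 mod 7) yet 7 ≡ 7 (mod 21), not 14.

Neither implication holds.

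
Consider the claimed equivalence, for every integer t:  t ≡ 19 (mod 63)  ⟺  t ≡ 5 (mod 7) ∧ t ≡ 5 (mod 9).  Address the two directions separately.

(⇒) fails and (⇐) fails.

Forward direction. This fails: t = 19 gives 19 ≡ 19 (mod 63) but 19 ≡ 1 (mod 9), so the conjunction on the right does not hold.

Converse. This fails: t = 5 satisfies both congruences on the right (5 ≡ 5 mod 7 and 5 ≡ 5 mod 9) yet 5 ≡ 5 (mod 63), not 19.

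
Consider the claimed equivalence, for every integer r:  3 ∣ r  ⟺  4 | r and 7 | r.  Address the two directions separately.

Neither direction holds.

Forward direction. This fails: take r = 3. Certainly 3 ∣ 3, but 4 ∤ 3.

Converse. This fails: take r = 28. Both 4 ∣ 28 and 7 ∣ 28, yet 28 is not a multiple of 3 (since 28 = 9·3 + 1), so 3 ∤ 28.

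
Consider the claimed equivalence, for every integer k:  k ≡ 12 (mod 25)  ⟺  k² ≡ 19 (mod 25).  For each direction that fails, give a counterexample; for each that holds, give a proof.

Only the forward implication holds.

(⟸) This fails: take k = 13. Then 13² = 169 ≡ 19 (mod 25), yet 13 ≡ 13 (mod 25), not 12.

(⟹) Suppose k ≡ 12 (mod 25). Write k = 25j + 12. Then (25j + 12)² = 625j² + 600j + 144 = 25(25j² + 24j + 5) + 19, so k² ≡ 19 (mod 25).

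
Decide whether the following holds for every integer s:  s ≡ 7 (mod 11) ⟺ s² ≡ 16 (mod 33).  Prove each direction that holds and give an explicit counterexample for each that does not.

(⇒) This fails: take s = 18. Then 18 ≡ 7 (mod 11), but 18² = 324 ≡ 27 (mod 33), not 16.

(⇐) This fails: take s = 4. Then 4² = 16 ≡ 16 (mod 33), yet 4 ≡ 4 (mod 11), not 7.

Both directions fail.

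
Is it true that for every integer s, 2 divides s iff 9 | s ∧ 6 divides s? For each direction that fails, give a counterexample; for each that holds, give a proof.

(⇒) fails; (⇐) holds.

(→) This fails: take s = 2. Certainly 2 ∣ 2, but 9 ∤ 2.

(←) Suppose 9 ∣ s and 6 ∣ s. Any common multiple of 9 and 6 is a multiple of their lcm; here lcm(9, 6) = 9·6/gcd(9, 6) = 54/3 = 18, so 18 ∣ s. Since 2 ∣ 18, it follows that 2 ∣ s.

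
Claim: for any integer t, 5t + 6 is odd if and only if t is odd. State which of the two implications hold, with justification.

Both directions hold; the statement is true.

(⇐) Suppose t is odd; write t = 2j + 1. Then 5t + 6 = 5·(2j + 1) + 6 = 2·5j + 11, which is odd.

(⇒) Suppose 5t + 6 is odd. Since 5 is odd, 5t and t have the same parity, so 5t + 6 ≡ t + 6 (mod 2). As 6 is even, 5t + 6 is odd exactly when t is odd. Thus t is odd.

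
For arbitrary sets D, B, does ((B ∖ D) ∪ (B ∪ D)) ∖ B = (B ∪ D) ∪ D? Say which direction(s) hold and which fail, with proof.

The sets are not equal: only the forward inclusion holds.

Reverse inclusion. This inclusion fails. Take D = ∅, B = {1}; then 1 ∈ (B ∪ D) ∪ D but 1 ∉ ((B ∖ D) ∪ (B ∪ D)) ∖ B.

Forward inclusion. Let x ∈ ((B ∖ D) ∪ (B ∪ D)) ∖ B. Then x ∈ D and x ∉ B, from which x ∈ (B ∪ D) ∪ D.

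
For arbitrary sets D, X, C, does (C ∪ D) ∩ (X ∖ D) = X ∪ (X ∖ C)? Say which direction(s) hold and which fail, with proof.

Only the forward inclusion holds.

Forward inclusion. Let x ∈ (C ∪ D) ∩ (X ∖ D). Then x ∈ X ∩ C and x ∉ D, from which x ∈ X ∪ (X ∖ C).

Reverse inclusion. This inclusion fails. Take D = ∅, X = {1}, C = ∅; then 1 ∈ X ∪ (X ∖ C) but 1 ∉ (C ∪ D) ∩ (X ∖ D).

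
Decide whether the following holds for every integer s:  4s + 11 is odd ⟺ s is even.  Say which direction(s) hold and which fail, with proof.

Only the reverse direction holds.

[⇐] Suppose s is even. Since 4 is even, 4s is even for every s, so 4s + 11 has the same parity as 11, which is odd. Hence 4s + 11 is odd.

[⇒] This fails: take s = 3. Then 4s + 11 = 23, which is odd, yet s = 3 is odd, not even.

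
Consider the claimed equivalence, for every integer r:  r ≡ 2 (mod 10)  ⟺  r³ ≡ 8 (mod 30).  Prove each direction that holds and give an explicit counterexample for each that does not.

Not equivalent: only (⇐) holds.

(→) This fails: take r = 12. Then 12 ≡ 2 (mod 10), but 12³ = 1728 ≡ 18 (mod 30), not 8.

(←) Conversely, the residues r modulo 30 with r³ ≡ 8 (mod 30) are exactly {2}, and each is ≡ 2 (mod 10).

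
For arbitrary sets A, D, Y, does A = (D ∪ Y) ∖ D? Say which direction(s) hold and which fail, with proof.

(⊆) This inclusion fails. Take A = {1}, D = ∅, Y = ∅; then 1 ∈ A but 1 ∉ (D ∪ Y) ∖ D.

(⊇) This inclusion fails. Take A = ∅, D = ∅, Y = {1}; then 1 ∈ (D ∪ Y) ∖ D but 1 ∉ A.

(⊆) fails and (⊇) fails.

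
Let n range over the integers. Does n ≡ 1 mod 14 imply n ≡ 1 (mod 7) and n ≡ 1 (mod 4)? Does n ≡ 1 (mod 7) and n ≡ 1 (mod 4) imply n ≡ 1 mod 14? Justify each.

The forward direction fails; the converse holds.

(⟹) This fails: n = 15 gives 15 ≡ 1 (mod 14) but 15 ≡ 3 (mod 4), so the conjunction on the right does not hold.

(⟸) Conversely, if n ≡ 1 (mod 7) and n ≡ 1 (mod 4), then by the Chinese remainder theorem n ≡ 1 (mod 28). Since 1 ≡ 1 (mod 14) and 14 ∣ 28, we get n ≡ 1 (mod 14).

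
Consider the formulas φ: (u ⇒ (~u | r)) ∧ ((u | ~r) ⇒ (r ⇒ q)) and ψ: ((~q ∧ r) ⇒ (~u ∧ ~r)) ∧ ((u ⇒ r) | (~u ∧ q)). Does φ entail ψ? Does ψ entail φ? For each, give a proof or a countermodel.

Only the converse holds.

(⟸) Assume the antecedent. If u is true, the antecedent forces (u = T, q = T, r = T), and the consequent holds there. If u is false, the consequent reduces to true regardless of the other variables. Either way the consequent holds.

(⟹) This fails. Under u = F, q = F, r = T, the left side is true but the right side is false.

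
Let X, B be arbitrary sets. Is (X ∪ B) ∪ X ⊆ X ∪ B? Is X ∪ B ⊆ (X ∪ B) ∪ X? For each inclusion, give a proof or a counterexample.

(⊆) Let x ∈ (X ∪ B) ∪ X. Then either x ∈ X and x ∉ B; or x ∈ B and x ∉ X; or x ∈ X ∩ B. In each case x ∈ X ∪ B, so (X ∪ B) ∪ X ⊆ X ∪ B.

(⊇) Let x ∈ X ∪ B. Then either x ∈ X and x ∉ B; or x ∈ B and x ∉ X; or x ∈ X ∩ B. In each case x ∈ (X ∪ B) ∪ X, so X ∪ B ⊆ (X ∪ B) ∪ X.

The two sets are equal.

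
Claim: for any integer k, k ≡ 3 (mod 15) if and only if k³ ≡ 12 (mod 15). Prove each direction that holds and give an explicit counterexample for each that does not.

Both implications hold.

(⇒) Suppose k ≡ 3 (mod 15). Write k = 15j + 3. Then (15j + 3)³ = 3375j³ + 2025j² + 405j + 27 = 15(225j³ + 135j² + 27j + 1) + 12, so k³ ≡ 12 (mod 15).

(⇐) Conversely, suppose k³ ≡ 12 (mod 15). The only residue r in {0, …, 14} with r³ ≡ 12 (mod 15) is r = 3, so k ≡ 3 (mod 15).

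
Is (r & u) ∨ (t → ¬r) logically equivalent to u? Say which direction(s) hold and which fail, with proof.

(⇐) Assume the antecedent. If u is true, (r & u) ∨ (t → ¬r) reduces to true regardless of the other variables. If u is false, the antecedent cannot hold. Either way (r & u) ∨ (t → ¬r) holds.

(⇒) This fails. Under u = F, r = F, t = F, the left side is true but the right side is false.

(⇒) fails; (⇐) holds.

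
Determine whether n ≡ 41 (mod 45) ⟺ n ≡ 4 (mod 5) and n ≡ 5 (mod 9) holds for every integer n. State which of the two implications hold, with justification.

Neither implication holds.

[⇒] This fails: n = 41 gives 41 ≡ 41 (mod 45) but 41 ≡ 1 (mod 5), so the conjunction on the right does not hold.

[⇐] This fails: n = 14 satisfies both congruences on the right (14 ≡ 4 mod 5 and 14 ≡ 5 mod 9) yet 14 ≡ 14 (mod 45), not 41.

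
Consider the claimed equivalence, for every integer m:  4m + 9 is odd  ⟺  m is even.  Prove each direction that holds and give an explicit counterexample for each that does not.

Forward direction. This fails: take m = 7. Then 4m + 9 = 37, which is odd, yet m = 7 is odd, not even.

Converse. Suppose m is even. Since 4 is even, 4m is even for every m, so 4m + 9 has the same parity as 9, which is odd. Hence 4m + 9 is odd.

Only the converse holds.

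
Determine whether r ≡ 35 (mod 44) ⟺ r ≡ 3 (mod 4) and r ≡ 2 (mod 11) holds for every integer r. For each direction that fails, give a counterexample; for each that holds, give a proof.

(→) Suppose r ≡ 35 (mod 44); write r = 44j + 35. Since 4 ∣ 44, reducing mod 4 gives r ≡ 35 ≡ 3 (mod 4); since 11 ∣ 44, reducing mod 11 gives r ≡ 35 ≡ 2 (mod 11).

(←) Conversely, if r ≡ 3 (mod 4) and r ≡ 2 (mod 11), then by the Chinese remainder theorem r ≡ 35 (mod 44). This is exactly r ≡ 35 (mod 44).

The biconditional holds.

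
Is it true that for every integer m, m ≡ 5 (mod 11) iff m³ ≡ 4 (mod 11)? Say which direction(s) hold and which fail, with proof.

(⇒) Suppose m ≡ 5 (mod 11). Write m = 11j + 5. Then (11j + 5)³ = 1331j³ + 1815j² + 825j + 125 = 11(121j³ + 165j² + 75j + 11) + 4, so m³ ≡ 4 (mod 11).

(⇐) For the converse, argue contrapositively. If m ≢ 5 (mod 11), then m is congruent to one of 0, 1, 2, 3, 4, 6, 7, 8, 9, 10 modulo 11, and these give m³ ≡ 0, 1, 8, 5, 9, 7, 2, 6, 3, 10 respectively — never 4.

Both implications hold.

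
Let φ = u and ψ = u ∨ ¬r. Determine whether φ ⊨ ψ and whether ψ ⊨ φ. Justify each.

(⇒) Assume the antecedent. If r is true, the antecedent forces (r = T, u = T), and u ∨ ¬r holds there. If r is false, u ∨ ¬r reduces to true regardless of the other variables. Either way u ∨ ¬r holds.

(⇐) This fails. Under r = F, u = F, the left side is false but the right side is true.

Not equivalent: only (⇒) holds.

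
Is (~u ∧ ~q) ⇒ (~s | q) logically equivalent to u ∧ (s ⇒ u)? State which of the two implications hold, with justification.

(⟹) This fails. Under q = F, u = F, s = F, the left side is true but the right side is false.

(⟸) Assume the antecedent. If q is true, (~u ∧ ~q) ⇒ (~s | q) reduces to true regardless of the other variables. If q is false, the antecedent forces (q = F, u = T, s = F) or (q = F, u = T, s = T), and (~u ∧ ~q) ⇒ (~s | q) holds there. Either way (~u ∧ ~q) ⇒ (~s | q) holds.

The forward direction fails; the converse holds.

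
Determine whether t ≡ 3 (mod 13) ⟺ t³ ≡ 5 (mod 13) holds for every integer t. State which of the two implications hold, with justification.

(⟹) This fails: take t = 3. Then 3 ≡ 3 (mod 13), but 3³ = 27 ≡ 1 (mod 13), not 5.

(⟸) This fails: take t = 7. Then 7³ = 343 ≡ 5 (mod 13), yet 7 ≡ 7 (mod 13), not 3.

Neither implication holds.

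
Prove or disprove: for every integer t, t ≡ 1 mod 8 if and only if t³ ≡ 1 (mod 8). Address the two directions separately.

[⇒] Suppose t ≡ 1 mod 8. Write t = 8j + 1. Then (8j + 1)³ = 512j³ + 192j² + 24j + 1 = 8(64j³ + 24j² + 3j) + 1, so t³ ≡ 1 (mod 8).

[⇐] For the converse, argue contrapositively. If t ≢ 1 (mod 8), then t is congruent to one of 0, 2, 3, 4, 5, 6, 7 modulo 8, and these give t³ ≡ 0, 0, 3, 0, 5, 0, 7 respectively — never 1.

Both implications hold.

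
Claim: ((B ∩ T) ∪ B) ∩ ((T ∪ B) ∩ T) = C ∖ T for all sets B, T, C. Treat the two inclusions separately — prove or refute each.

Both inclusions fail.

(⊆) This inclusion fails. Take B = {1}, T = {1}, C = ∅; then 1 ∈ ((B ∩ T) ∪ B) ∩ ((T ∪ B) ∩ T) but 1 ∉ C ∖ T.

(⊇) This inclusion fails. Take B = ∅, T = ∅, C = {1}; then 1 ∈ C ∖ T but 1 ∉ ((B ∩ T) ∪ B) ∩ ((T ∪ B) ∩ T).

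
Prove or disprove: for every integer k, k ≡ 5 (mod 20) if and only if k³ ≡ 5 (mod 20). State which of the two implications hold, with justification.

[⇒] Suppose k ≡ 5 (mod 20). Write k = 20j + 5. Then (20j + 5)³ = 8000j³ + 6000j² + 1500j + 125 = 20(400j³ + 300j² + 75j + 6) + 5, so k³ ≡ 5 (mod 20).

[⇐] Conversely, suppose k³ ≡ 5 (mod 20). The only residue r in {0, …, 19} with r³ ≡ 5 (mod 20) is r = 5, so k ≡ 5 (mod 20).

Both implications hold.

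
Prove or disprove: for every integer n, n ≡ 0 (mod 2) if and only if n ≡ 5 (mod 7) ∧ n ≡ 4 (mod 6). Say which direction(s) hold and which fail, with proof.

(⇒) fails; (⇐) holds.

[⇒] This fails: n = 0 gives 0 ≡ 0 (mod 2) but 0 ≡ 0 (mod 7), so the conjunction on the right does not hold.

[⇐] Conversely, if n ≡ 5 (mod 7) and n ≡ 4 (mod 6), then by the Chinese remainder theorem n ≡ 40 (mod 42). Since 40 ≡ 0 (mod 2) and 2 ∣ 42, we get n ≡ 0 (mod 2).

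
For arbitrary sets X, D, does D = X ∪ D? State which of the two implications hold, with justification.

(⊆) holds; (⊇) fails.

(⊇) This inclusion fails. Take X = {1}, D = ∅; then 1 ∈ X ∪ D but 1 ∉ D.

(⊆) Let x ∈ D. Then either x ∈ D and x ∉ X; or x ∈ X ∩ D. In each case x ∈ X ∪ D, so D ⊆ X ∪ D.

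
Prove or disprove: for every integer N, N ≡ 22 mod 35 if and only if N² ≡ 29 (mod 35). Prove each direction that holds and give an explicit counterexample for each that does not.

Only the forward direction holds.

(→) Suppose N ≡ 22 mod 35. Write N = 35j + 22. Then (35j + 22)² = 1225j² + 1540j + 484 = 35(35j² + 44j + 13) + 29, so N² ≡ 29 (mod 35).

(←) This fails: take N = 8. Then 8² = 64 ≡ 29 (mod 35), yet 8 ≡ 8 (mod 35), not 22.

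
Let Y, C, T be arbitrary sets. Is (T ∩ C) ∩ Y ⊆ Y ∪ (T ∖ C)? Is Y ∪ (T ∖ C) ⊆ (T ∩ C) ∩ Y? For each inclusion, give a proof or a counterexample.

Forward inclusion. Let x ∈ (T ∩ C) ∩ Y. Then x ∈ Y ∩ C ∩ T, from which x ∈ Y ∪ (T ∖ C).

Reverse inclusion. This inclusion fails. Take Y = {1}, C = ∅, T = ∅; then 1 ∈ Y ∪ (T ∖ C) but 1 ∉ (T ∩ C) ∩ Y.

The sets are not equal: only the forward inclusion holds.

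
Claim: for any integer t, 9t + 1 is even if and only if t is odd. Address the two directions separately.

(⟹) Suppose 9t + 1 is even. Since 9 is odd, 9t and t have the same parity, so 9t + 1 ≡ t + 1 (mod 2). As 1 is odd, 9t + 1 is even exactly when t is odd. Thus t is odd.

(⟸) Conversely, suppose t is odd; write t = 2j + 1. Then 9t + 1 = 9·(2j + 1) + 1 = 2·9j + 10, which is even.

The biconditional holds.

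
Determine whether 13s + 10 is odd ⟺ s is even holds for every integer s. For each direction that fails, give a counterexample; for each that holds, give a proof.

Both directions fail.

[⇒] This fails: s = 7 gives 13s + 10 = 101, which is odd, but 7 is odd, not even.

[⇐] This also fails: s = 6 is even, but 13s + 10 = 88 is even, not odd.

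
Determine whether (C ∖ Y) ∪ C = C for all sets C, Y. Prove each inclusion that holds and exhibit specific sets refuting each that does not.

Reverse inclusion. Let x ∈ C. Then either x ∈ C and x ∉ Y; or x ∈ C ∩ Y. In each case x ∈ (C ∖ Y) ∪ C, so C ⊆ (C ∖ Y) ∪ C.

Forward inclusion. Let x ∈ (C ∖ Y) ∪ C. Then either x ∈ C and x ∉ Y; or x ∈ C ∩ Y. In each case x ∈ C, so (C ∖ Y) ∪ C ⊆ C.

The two sets are equal.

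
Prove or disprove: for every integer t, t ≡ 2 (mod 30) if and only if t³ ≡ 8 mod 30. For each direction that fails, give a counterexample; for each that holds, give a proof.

(→) Suppose t ≡ 2 (mod 30). Write t = 30j + 2. Then (30j + 2)³ = 27000j³ + 5400j² + 360j + 8 = 30(900j³ + 180j² + 12j) + 8, so t³ ≡ 8 (mod 30).

(←) Conversely, suppose t³ ≡ 8 (mod 30). The only residue r in {0, …, 29} with r³ ≡ 8 (mod 30) is r = 2, so t ≡ 2 (mod 30).

Equivalent; both directions hold.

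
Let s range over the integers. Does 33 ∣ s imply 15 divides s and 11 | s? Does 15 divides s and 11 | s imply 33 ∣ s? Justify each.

Forward direction. This fails: take s = 33. Certainly 33 ∣ 33, but 15 ∤ 33.

Converse. Suppose 15 ∣ s and 11 ∣ s. Any common multiple of 15 and 11 is a multiple of their lcm; here gcd(15, 11) = 1, so lcm(15, 11) = 15·11 = 165, so 165 ∣ s. Since 33 ∣ 165, it follows that 33 ∣ s.

Only the converse holds.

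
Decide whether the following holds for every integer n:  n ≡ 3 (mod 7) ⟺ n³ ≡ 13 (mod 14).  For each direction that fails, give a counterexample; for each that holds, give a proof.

(⟹) This fails: take n = 10. Then 10 ≡ 3 (mod 7), but 10³ = 1000 ≡ 6 (mod 14), not 13.

(⟸) This fails: take n = 5. Then 5³ = 125 ≡ 13 (mod 14), yet 5 ≡ 5 (mod 7), not 3.

Neither direction holds.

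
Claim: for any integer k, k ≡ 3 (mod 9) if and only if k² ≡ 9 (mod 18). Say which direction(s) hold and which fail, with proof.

(⟹) This fails: take k = 12. Then 12 ≡ 3 (mod 9), but 12² = 144 ≡ 0 (mod 18), not 9.

(⟸) This fails: take k = 9. Then 9² = 81 ≡ 9 (mod 18), yet 9 ≡ 0 (mod 9), not 3.

Both directions fail.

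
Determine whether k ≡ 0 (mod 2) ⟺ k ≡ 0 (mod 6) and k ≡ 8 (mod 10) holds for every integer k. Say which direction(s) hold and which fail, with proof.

Not equivalent: only (⇐) holds.

(⟹) This fails: k = 0 gives 0 ≡ 0 (mod 2) but 0 ≡ 0 (mod 10), so the conjunction on the right does not hold.

(⟸) Conversely, if k ≡ 0 (mod 6) and k ≡ 8 (mod 10), then by the Chinese remainder theorem k ≡ 18 (mod 30). Since 18 ≡ 0 (mod 2) and 2 ∣ 30, we get k ≡ 0 (mod 2).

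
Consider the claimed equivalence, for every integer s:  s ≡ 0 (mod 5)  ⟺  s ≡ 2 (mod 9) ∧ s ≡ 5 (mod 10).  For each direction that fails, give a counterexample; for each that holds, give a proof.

(→) This fails: s = 0 gives 0 ≡ 0 (mod 5) but 0 ≡ 0 (mod 9), so the conjunction on the right does not hold.

(←) Conversely, if s ≡ 2 (mod 9) and s ≡ 5 (mod 10), then by the Chinese remainder theorem s ≡ 65 (mod 90). Since 65 ≡ 0 (mod 5) and 5 ∣ 90, we get s ≡ 0 (mod 5).

The forward direction fails; the converse holds.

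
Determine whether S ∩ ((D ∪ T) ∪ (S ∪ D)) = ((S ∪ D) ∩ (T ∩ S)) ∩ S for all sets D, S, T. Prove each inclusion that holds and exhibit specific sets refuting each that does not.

The sets are not equal: only the reverse inclusion holds.

(⊆) This inclusion fails. Take D = ∅, S = {1}, T = ∅; then 1 ∈ S ∩ ((D ∪ T) ∪ (S ∪ D)) but 1 ∉ ((S ∪ D) ∩ (T ∩ S)) ∩ S.

(⊇) Let x ∈ ((S ∪ D) ∩ (T ∩ S)) ∩ S. Then either x ∈ S ∩ T and x ∉ D; or x ∈ D ∩ S ∩ T. In each case x ∈ S ∩ ((D ∪ T) ∪ (S ∪ D)), so ((S ∪ D) ∩ (T ∩ S)) ∩ S ⊆ S ∩ ((D ∪ T) ∪ (S ∪ D)).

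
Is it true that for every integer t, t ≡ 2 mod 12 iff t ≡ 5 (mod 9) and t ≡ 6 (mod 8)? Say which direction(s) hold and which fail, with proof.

(→) This fails: t = 2 gives 2 ≡ 2 (mod 12) but 2 ≡ 2 (mod 9), so the conjunction on the right does not hold.

(←) Conversely, if t ≡ 5 (mod 9) and t ≡ 6 (mod 8), then by the Chinese remainder theorem t ≡ 14 (mod 72). Since 14 ≡ 2 (mod 12) and 12 ∣ 72, we get t ≡ 2 (mod 12).

Not equivalent: only (⇐) holds.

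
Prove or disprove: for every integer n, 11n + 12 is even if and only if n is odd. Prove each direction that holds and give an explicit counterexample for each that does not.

(⟹) This fails: n = 6 gives 11n + 12 = 78, which is even, but 6 is even, not odd.

(⟸) This also fails: n = 3 is odd, but 11n + 12 = 45 is odd, not even.

Both directions fail.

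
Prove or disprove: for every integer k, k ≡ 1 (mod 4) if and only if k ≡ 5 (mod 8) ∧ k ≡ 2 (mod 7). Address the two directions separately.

The forward direction fails; the converse holds.

(←) If k ≡ 5 (mod 8) and k ≡ 2 (mod 7), then by the Chinese remainder theorem k ≡ 37 (mod 56). Since 37 ≡ 1 (mod 4) and 4 ∣ 56, we get k ≡ 1 (mod 4).

(→) This fails: k = 1 gives 1 ≡ 1 (mod 4) but 1 ≡ 1 (mod 8), so the conjunction on the right does not hold.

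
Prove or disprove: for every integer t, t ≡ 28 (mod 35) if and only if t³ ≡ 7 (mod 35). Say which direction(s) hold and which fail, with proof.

Equivalent; both directions hold.

(→) Suppose t ≡ 28 (mod 35). Write t = 35j + 28. Then (35j + 28)³ = 42875j³ + 102900j² + 82320j + 21952 = 35(1225j³ + 2940j² + 2352j + 627) + 7, so t³ ≡ 7 (mod 35).

(←) Conversely, suppose t³ ≡ 7 (mod 35). The only residue r in {0, …, 34} with r³ ≡ 7 (mod 35) is r = 28, so t ≡ 28 (mod 35).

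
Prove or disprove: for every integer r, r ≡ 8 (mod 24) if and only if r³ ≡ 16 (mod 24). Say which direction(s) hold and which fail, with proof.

(⇒) fails and (⇐) fails.

(⟹) This fails: take r = 8. Then 8 ≡ 8 (mod 24), but 8³ = 512 ≡ 8 (mod 24), not 16.

(⟸) This fails: take r = 4. Then 4³ = 64 ≡ 16 (mod 24), yet 4 ≡ 4 (mod 24), not 8.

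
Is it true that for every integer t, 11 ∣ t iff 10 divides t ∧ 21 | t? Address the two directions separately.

(⟹) This fails: take t = 11. Certainly 11 ∣ 11, but 10 ∤ 11.

(⟸) This fails: take t = 210. Both 10 ∣ 210 and 21 ∣ 210, yet 210 is not a multiple of 11 (since 210 = 19·11 + 1), so 11 ∤ 210.

(⇒) fails and (⇐) fails.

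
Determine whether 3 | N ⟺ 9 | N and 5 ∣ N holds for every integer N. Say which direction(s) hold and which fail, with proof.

(⟹) This fails: take N = 3. Certainly 3 ∣ 3, but 9 ∤ 3.

(⟸) Suppose 9 ∣ N and 5 ∣ N. Any common multiple of 9 and 5 is a multiple of their lcm; here gcd(9, 5) = 1, so lcm(9, 5) = 9·5 = 45, so 45 ∣ N. Since 3 ∣ 45, it follows that 3 ∣ N.

Only the reverse direction holds.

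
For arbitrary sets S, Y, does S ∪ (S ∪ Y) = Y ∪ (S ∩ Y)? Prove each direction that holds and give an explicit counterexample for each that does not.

(⊇) Let x ∈ Y ∪ (S ∩ Y). Then either x ∈ Y and x ∉ S; or x ∈ S ∩ Y. In each case x ∈ S ∪ (S ∪ Y), so Y ∪ (S ∩ Y) ⊆ S ∪ (S ∪ Y).

(⊆) This inclusion fails. Take S = {1}, Y = ∅; then 1 ∈ S ∪ (S ∪ Y) but 1 ∉ Y ∪ (S ∩ Y).

Only the reverse inclusion holds.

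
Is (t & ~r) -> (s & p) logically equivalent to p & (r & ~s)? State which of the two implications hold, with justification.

Only the reverse direction holds.

(←) Assume the antecedent. If r is true, (t & ~r) -> (s & p) reduces to true regardless of the other variables. If r is false, the antecedent cannot hold. Either way (t & ~r) -> (s & p) holds.

(→) This fails. Under r = F, p = F, s = F, t = F, the left side is true but the right side is false.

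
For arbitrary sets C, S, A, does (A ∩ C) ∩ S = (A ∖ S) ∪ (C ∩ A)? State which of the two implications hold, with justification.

Reverse inclusion. This inclusion fails. Take C = ∅, S = ∅, A = {1}; then 1 ∈ (A ∖ S) ∪ (C ∩ A) but 1 ∉ (A ∩ C) ∩ S.

Forward inclusion. Let x ∈ (A ∩ C) ∩ S. Then x ∈ C ∩ S ∩ A, from which x ∈ (A ∖ S) ∪ (C ∩ A).

Only the forward inclusion holds.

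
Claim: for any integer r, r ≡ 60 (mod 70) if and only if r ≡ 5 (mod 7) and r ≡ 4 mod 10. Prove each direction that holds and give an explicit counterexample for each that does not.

(⇒) fails and (⇐) fails.

(→) This fails: r = 60 gives 60 ≡ 60 (mod 70) but 60 ≡ 4 (mod 7), so the conjunction on the right does not hold.

(←) This fails: r = 54 satisfies both congruences on the right (54 ≡ 5 mod 7 and 54 ≡ 4 mod 10) yet 54 ≡ 54 (mod 70), not 60.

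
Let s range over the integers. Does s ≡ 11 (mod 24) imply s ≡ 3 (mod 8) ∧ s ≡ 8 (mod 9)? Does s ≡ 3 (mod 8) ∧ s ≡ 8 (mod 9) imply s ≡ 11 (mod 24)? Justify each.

(⇒) fails; (⇐) holds.

(⟹) This fails: s = 11 gives 11 ≡ 11 (mod 24) but 11 ≡ 2 (mod 9), so the conjunction on the right does not hold.

(⟸) Conversely, if s ≡ 3 (mod 8) and s ≡ 8 (mod 9), then by the Chinese remainder theorem s ≡ 35 (mod 72). Since 35 ≡ 11 (mod 24) and 24 ∣ 72, we get s ≡ 11 (mod 24).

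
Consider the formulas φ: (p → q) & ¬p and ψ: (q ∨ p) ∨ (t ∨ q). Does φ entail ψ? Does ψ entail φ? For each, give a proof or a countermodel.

[⇒] This fails. Under t = F, p = F, q = F, the left side is true but the right side is false.

[⇐] This fails. Under t = F, p = T, q = F, the left side is false but the right side is true.

(⇒) fails and (⇐) fails.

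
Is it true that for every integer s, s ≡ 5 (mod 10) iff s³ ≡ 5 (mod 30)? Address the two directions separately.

(→) This fails: take s = 15. Then 15 ≡ 5 (mod 10), but 15³ = 3375 ≡ 15 (mod 30), not 5.

(←) Conversely, the residues r modulo 30 with r³ ≡ 5 (mod 30) are exactly {5}, and each is ≡ 5 (mod 10).

The forward direction fails; the converse holds.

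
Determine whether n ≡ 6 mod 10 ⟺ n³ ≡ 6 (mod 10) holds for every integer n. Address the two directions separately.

Equivalent; both directions hold.

Forward direction. Suppose n ≡ 6 mod 10. Write n = 10j + 6. Then (10j + 6)³ = 1000j³ + 1800j² + 1080j + 216 = 10(100j³ + 180j² + 108j + 21) + 6, so n³ ≡ 6 (mod 10).

Converse. For the converse, argue contrapositively. If n ≢ 6 (mod 10), then n is congruent to one of 0, 1, 2, 3, 4, 5, 7, 8, 9 modulo 10, and these give n³ ≡ 0, 1, 8, 7, 4, 5, 3, 2, 9 respectively — never 6.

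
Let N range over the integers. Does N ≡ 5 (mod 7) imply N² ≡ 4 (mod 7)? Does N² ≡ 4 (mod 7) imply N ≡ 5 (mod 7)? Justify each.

(→) Suppose N ≡ 5 (mod 7). Write N = 7j + 5. Then (7j + 5)² = 49j² + 70j + 25 = 7(7j² + 10j + 3) + 4, so N² ≡ 4 (mod 7).

(←) This fails: take N = 2. Then 2² = 4 ≡ 4 (mod 7), yet 2 ≡ 2 (mod 7), not 5.

Only the forward direction holds.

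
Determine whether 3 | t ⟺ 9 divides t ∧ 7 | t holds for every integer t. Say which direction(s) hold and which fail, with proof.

[⇒] This fails: take t = 3. Certainly 3 ∣ 3, but 9 ∤ 3.

[⇐] Suppose 9 ∣ t and 7 ∣ t. Any common multiple of 9 and 7 is a multiple of their lcm; here gcd(9, 7) = 1, so lcm(9, 7) = 9·7 = 63, so 63 ∣ t. Since 3 ∣ 63, it follows that 3 ∣ t.

Only the converse holds.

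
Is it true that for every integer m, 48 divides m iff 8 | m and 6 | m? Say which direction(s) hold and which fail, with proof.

(⇒) holds; (⇐) fails.

(⇒) If 48 ∣ m, write m = 48q. Since 48 = 6·8, m = 8·(6q), so 8 ∣ m; and since 48 = 8·6, m = 6·(8q), so 6 ∣ m.

(⇐) This fails: take m = 24. Both 8 ∣ 24 and 6 ∣ 24, yet 24 is not a multiple of 48 (since 24 = 0·48 + 24), so 48 ∤ 24.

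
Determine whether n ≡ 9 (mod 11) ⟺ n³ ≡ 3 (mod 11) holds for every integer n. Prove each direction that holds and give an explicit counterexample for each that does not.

Both directions hold.

(⟸) Suppose n³ ≡ 3 (mod 11). The only residue r in {0, …, 10} with r³ ≡ 3 (mod 11) is r = 9, so n ≡ 9 (mod 11).

(⟹) Suppose n ≡ 9 (mod 11). Write n = 11j + 9. Then (11j + 9)³ = 1331j³ + 3267j² + 2673j + 729 = 11(121j³ + 297j² + 243j + 66) + 3, so n³ ≡ 3 (mod 11).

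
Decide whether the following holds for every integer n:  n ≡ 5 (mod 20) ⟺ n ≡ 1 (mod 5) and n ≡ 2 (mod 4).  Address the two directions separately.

Both directions fail.

[⇒] This fails: n = 5 gives 5 ≡ 5 (mod 20) but 5 ≡ 0 (mod 5), so the conjunction on the right does not hold.

[⇐] This fails: n = 6 satisfies both congruences on the right (6 ≡ 1 mod 5 and 6 ≡ 2 mod 4) yet 6 ≡ 6 (mod 20), not 5.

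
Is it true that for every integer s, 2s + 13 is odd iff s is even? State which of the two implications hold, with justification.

Not equivalent: only (⇐) holds.

(⟹) This fails: take s = 1. Then 2s + 13 = 15, which is odd, yet s = 1 is odd, not even.

(⟸) Suppose s is even. Since 2 is even, 2s is even for every s, so 2s + 13 has the same parity as 13, which is odd. Hence 2s + 13 is odd.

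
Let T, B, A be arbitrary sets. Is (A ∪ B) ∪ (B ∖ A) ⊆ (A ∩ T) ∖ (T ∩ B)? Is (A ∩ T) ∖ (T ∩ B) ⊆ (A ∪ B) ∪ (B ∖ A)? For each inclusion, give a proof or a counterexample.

Only the reverse inclusion holds.

(⟹) This inclusion fails. Take T = ∅, B = {1}, A = ∅; then 1 ∈ (A ∪ B) ∪ (B ∖ A) but 1 ∉ (A ∩ T) ∖ (T ∩ B).

(⟸) Let x ∈ (A ∩ T) ∖ (T ∩ B). Then x ∈ T ∩ A and x ∉ B, from which x ∈ (A ∪ B) ∪ (B ∖ A).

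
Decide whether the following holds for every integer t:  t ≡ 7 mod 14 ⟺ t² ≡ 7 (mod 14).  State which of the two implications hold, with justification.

Both implications hold.

(←) Suppose t² ≡ 7 (mod 14). The only residue r in {0, …, 13} with r² ≡ 7 (mod 14) is r = 7, so t ≡ 7 (mod 14).

(→) Suppose t ≡ 7 mod 14. Write t = 14j + 7. Then (14j + 7)² = 196j² + 196j + 49 = 14(14j² + 14j + 3) + 7, so t² ≡ 7 (mod 14).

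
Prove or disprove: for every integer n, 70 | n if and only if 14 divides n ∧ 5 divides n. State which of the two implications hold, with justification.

Both implications hold.

[⇒] If 70 ∣ n, write n = 70q. Since 70 = 5·14, n = 14·(5q), so 14 ∣ n; and since 70 = 14·5, n = 5·(14q), so 5 ∣ n.

[⇐] Suppose 14 ∣ n and 5 ∣ n. Any common multiple of 14 and 5 is a multiple of their lcm; here gcd(14, 5) = 1, so lcm(14, 5) = 14·5 = 70, so 70 ∣ n.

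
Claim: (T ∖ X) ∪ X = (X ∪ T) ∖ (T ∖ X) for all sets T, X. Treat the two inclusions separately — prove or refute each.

Forward inclusion. This inclusion fails. Take T = {1}, X = ∅; then 1 ∈ (T ∖ X) ∪ X but 1 ∉ (X ∪ T) ∖ (T ∖ X).

Reverse inclusion. Let x ∈ (X ∪ T) ∖ (T ∖ X). Then either x ∈ X and x ∉ T; or x ∈ T ∩ X. In each case x ∈ (T ∖ X) ∪ X, so (X ∪ T) ∖ (T ∖ X) ⊆ (T ∖ X) ∪ X.

Only the reverse inclusion holds.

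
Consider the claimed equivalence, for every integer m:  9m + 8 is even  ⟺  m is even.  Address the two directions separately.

The biconditional holds.

(⟹) Suppose 9m + 8 is even. Since 9 is odd, 9m and m have the same parity, so 9m + 8 ≡ m + 8 (mod 2). As 8 is even, 9m + 8 is even exactly when m is even. Thus m is even.

(⟸) Conversely, suppose m is even; write m = 2j. Then 9m + 8 = 9·(2j) + 8 = 2·9j + 8, which is even.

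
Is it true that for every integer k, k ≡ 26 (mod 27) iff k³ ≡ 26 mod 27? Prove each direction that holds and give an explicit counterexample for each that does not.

The forward direction holds; the converse fails.

(→) Suppose k ≡ 26 (mod 27). Write k = 27j + 26. Then (27j + 26)³ = 19683j³ + 56862j² + 54756j + 17576 = 27(729j³ + 2106j² + 2028j + 650) + 26, so k³ ≡ 26 (mod 27).

(←) This fails: take k = 8. Then 8³ = 512 ≡ 26 (mod 27), yet 8 ≡ 8 (mod 27), not 26.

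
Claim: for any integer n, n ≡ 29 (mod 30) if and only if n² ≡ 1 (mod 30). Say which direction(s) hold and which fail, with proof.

Only the forward implication holds.

(→) Suppose n ≡ 29 (mod 30). Write n = 30j + 29. Then (30j + 29)² = 900j² + 1740j + 841 = 30(30j² + 58j + 28) + 1, so n² ≡ 1 (mod 30).

(←) This fails: take n = 1. Then 1² = 1 ≡ 1 (mod 30), yet 1 ≡ 1 (mod 30), not 29.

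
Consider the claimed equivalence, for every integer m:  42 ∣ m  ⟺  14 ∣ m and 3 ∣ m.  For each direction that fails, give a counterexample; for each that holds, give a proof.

Equivalent; both directions hold.

(⟸) Suppose 14 ∣ m and 3 ∣ m. Any common multiple of 14 and 3 is a multiple of their lcm; here gcd(14, 3) = 1, so lcm(14, 3) = 14·3 = 42, so 42 ∣ m.

(⟹) If 42 ∣ m, write m = 42q. Since 42 = 3·14, m = 14·(3q), so 14 ∣ m; and since 42 = 14·3, m = 3·(14q), so 3 ∣ m.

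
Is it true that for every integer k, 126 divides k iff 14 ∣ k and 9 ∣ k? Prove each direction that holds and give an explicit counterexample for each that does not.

Both implications hold.

(⇒) If 126 ∣ k, write k = 126q. Since 126 = 9·14, k = 14·(9q), so 14 ∣ k; and since 126 = 14·9, k = 9·(14q), so 9 ∣ k.

(⇐) Suppose 14 ∣ k and 9 ∣ k. Any common multiple of 14 and 9 is a multiple of their lcm; here gcd(14, 9) = 1, so lcm(14, 9) = 14·9 = 126, so 126 ∣ k.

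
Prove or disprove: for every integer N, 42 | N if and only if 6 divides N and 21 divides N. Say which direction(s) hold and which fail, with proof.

Forward direction. If 42 ∣ N, write N = 42q. Since 42 = 7·6, N = 6·(7q), so 6 ∣ N; and since 42 = 2·21, N = 21·(2q), so 21 ∣ N.

Converse. Suppose 6 ∣ N and 21 ∣ N. Any common multiple of 6 and 21 is a multiple of their lcm; here lcm(6, 21) = 6·21/gcd(6, 21) = 126/3 = 42, so 42 ∣ N.

Both directions hold.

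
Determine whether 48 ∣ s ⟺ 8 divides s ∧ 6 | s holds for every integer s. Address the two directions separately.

(⇒) If 48 ∣ s, write s = 48q. Since 48 = 6·8, s = 8·(6q), so 8 ∣ s; and since 48 = 8·6, s = 6·(8q), so 6 ∣ s.

(⇐) This fails: take s = 24. Both 8 ∣ 24 and 6 ∣ 24, yet 24 is not a multiple of 48 (since 24 = 0·48 + 24), so 48 ∤ 24.

Only the forward implication holds.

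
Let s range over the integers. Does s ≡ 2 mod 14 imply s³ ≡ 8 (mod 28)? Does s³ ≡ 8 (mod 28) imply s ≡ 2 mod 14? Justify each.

Not equivalent: only (⇒) holds.

(→) Suppose s ≡ 2 (mod 14). Working modulo 28, s ∈ {2, 16}; for each such r, r³ ≡ 8 (mod 28).

(←) This fails: take s = 4. Then 4³ = 64 ≡ 8 (mod 28), yet 4 ≡ 4 (mod 14), not 2.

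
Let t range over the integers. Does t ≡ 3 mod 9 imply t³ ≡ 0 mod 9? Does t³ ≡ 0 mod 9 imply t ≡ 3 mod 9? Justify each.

(⟹) Suppose t ≡ 3 mod 9. Write t = 9j + 3. Then (9j + 3)³ = 729j³ + 729j² + 243j + 27 = 9(81j³ + 81j² + 27j + 3) + 0, so t³ ≡ 0 (mod 9).

(⟸) This fails: take t = 0. Then 0³ = 0 ≡ 0 (mod 9), yet 0 ≡ 0 (mod 9), not 3.

Not equivalent: only (⇒) holds.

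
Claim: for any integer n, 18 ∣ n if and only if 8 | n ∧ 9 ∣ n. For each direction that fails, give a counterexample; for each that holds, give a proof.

(⇒) fails; (⇐) holds.

(⇒) This fails: take n = 18. Certainly 18 ∣ 18, but 8 ∤ 18.

(⇐) Suppose 8 ∣ n and 9 ∣ n. Any common multiple of 8 and 9 is a multiple of their lcm; here gcd(8, 9) = 1, so lcm(8, 9) = 8·9 = 72, so 72 ∣ n. Since 18 ∣ 72, it follows that 18 ∣ n.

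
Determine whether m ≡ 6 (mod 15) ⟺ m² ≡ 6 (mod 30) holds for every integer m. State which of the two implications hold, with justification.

Neither implication holds.

(⟹) This fails: take m = 21. Then 21 ≡ 6 (mod 15), but 21² = 441 ≡ 21 (mod 30), not 6.

(⟸) This fails: take m = 24. Then 24² = 576 ≡ 6 (mod 30), yet 24 ≡ 9 (mod 15), not 6.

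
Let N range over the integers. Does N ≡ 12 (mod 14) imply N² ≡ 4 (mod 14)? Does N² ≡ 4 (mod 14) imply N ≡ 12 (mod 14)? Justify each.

Not equivalent: only (⇒) holds.

Converse. This fails: take N = 2. Then 2² = 4 ≡ 4 (mod 14), yet 2 ≡ 2 (mod 14), not 12.

Forward direction. Suppose N ≡ 12 (mod 14). Write N = 14j + 12. Then (14j + 12)² = 196j² + 336j + 144 = 14(14j² + 24j + 10) + 4, so N² ≡ 4 (mod 14).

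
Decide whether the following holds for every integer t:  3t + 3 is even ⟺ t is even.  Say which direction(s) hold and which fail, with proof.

Neither implication holds.

[⇒] This fails: t = 7 gives 3t + 3 = 24, which is even, but 7 is odd, not even.

[⇐] This also fails: t = 0 is even, but 3t + 3 = 3 is odd, not even.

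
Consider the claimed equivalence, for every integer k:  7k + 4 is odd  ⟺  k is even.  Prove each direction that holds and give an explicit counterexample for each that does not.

Neither implication holds.

(⇒) This fails: k = 1 gives 7k + 4 = 11, which is odd, but 1 is odd, not even.

(⇐) This also fails: k = 4 is even, but 7k + 4 = 32 is even, not odd.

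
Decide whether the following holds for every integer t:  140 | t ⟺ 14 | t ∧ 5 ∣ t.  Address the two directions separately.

Only the forward direction holds.

(←) This fails: take t = 70. Both 14 ∣ 70 and 5 ∣ 70, yet 70 is not a multiple of 140 (since 70 = 0·140 + 70), so 140 ∤ 70.

(→) If 140 ∣ t, write t = 140q. Since 140 = 10·14, t = 14·(10q), so 14 ∣ t; and since 140 = 28·5, t = 5·(28q), so 5 ∣ t.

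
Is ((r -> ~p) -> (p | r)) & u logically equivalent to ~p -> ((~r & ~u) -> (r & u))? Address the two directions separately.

(→) Assume the antecedent. If u is true, ~p -> ((~r & ~u) -> (r & u)) reduces to true regardless of the other variables. If u is false, the antecedent cannot hold. Either way ~p -> ((~r & ~u) -> (r & u)) holds.

(←) This fails. Under u = T, r = F, p = F, the left side is false but the right side is true.

Only the forward implication holds.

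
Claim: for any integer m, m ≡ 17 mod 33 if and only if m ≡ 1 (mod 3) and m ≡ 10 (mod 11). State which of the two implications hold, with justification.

Both directions fail.

[⇒] This fails: m = 17 gives 17 ≡ 17 (mod 33) but 17 ≡ 2 (mod 3), so the conjunction on the right does not hold.

[⇐] This fails: m = 10 satisfies both congruences on the right (10 ≡ 1 mod 3 and 10 ≡ 10 mod 11) yet 10 ≡ 10 (mod 33), not 17.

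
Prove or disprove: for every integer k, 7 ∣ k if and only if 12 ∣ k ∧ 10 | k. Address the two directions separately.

(⇒) This fails: take k = 7. Certainly 7 ∣ 7, but 12 ∤ 7.

(⇐) This fails: take k = 60. Both 12 ∣ 60 and 10 ∣ 60, yet 60 is not a multiple of 7 (since 60 = 8·7 + 4), so 7 ∤ 60.

Neither implication holds.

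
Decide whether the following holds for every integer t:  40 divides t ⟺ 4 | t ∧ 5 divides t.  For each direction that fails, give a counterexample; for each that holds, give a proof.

The forward direction holds; the converse fails.

[⇐] This fails: take t = 20. Both 4 ∣ 20 and 5 ∣ 20, yet 20 is not a multiple of 40 (since 20 = 0·40 + 20), so 40 ∤ 20.

[⇒] If 40 ∣ t, write t = 40q. Since 40 = 10·4, t = 4·(10q), so 4 ∣ t; and since 40 = 8·5, t = 5·(8q), so 5 ∣ t.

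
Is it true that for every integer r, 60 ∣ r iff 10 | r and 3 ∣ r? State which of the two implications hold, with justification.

(⟸) This fails: take r = 30. Both 10 ∣ 30 and 3 ∣ 30, yet 30 is not a multiple of 60 (since 30 = 0·60 + 30), so 60 ∤ 30.

(⟹) If 60 ∣ r, write r = 60q. Since 60 = 6·10, r = 10·(6q), so 10 ∣ r; and since 60 = 20·3, r = 3·(20q), so 3 ∣ r.

Only the forward direction holds.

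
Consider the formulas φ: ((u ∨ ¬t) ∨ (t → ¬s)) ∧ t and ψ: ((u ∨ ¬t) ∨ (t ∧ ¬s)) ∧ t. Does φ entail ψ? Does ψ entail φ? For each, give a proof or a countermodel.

(←) Assume the antecedent. If s is true, the antecedent forces (s = T, t = T, u = T), and ((u ∨ ¬t) ∨ (t → ¬s)) ∧ t holds there. If s is false, the antecedent forces (s = F, t = T, u = F) or (s = F, t = T, u = T), and ((u ∨ ¬t) ∨ (t → ¬s)) ∧ t holds there. Either way ((u ∨ ¬t) ∨ (t → ¬s)) ∧ t holds.

(→) Assume the antecedent. If s is true, the antecedent forces (s = T, t = T, u = T), and ((u ∨ ¬t) ∨ (t ∧ ¬s)) ∧ t holds there. If s is false, the antecedent forces (s = F, t = T, u = F) or (s = F, t = T, u = T), and ((u ∨ ¬t) ∨ (t ∧ ¬s)) ∧ t holds there. Either way ((u ∨ ¬t) ∨ (t ∧ ¬s)) ∧ t holds.

Both implications hold.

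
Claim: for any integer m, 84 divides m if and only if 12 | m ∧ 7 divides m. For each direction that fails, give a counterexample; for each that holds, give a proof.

Both implications hold.

[⇒] If 84 ∣ m, write m = 84q. Since 84 = 7·12, m = 12·(7q), so 12 ∣ m; and since 84 = 12·7, m = 7·(12q), so 7 ∣ m.

[⇐] Suppose 12 ∣ m and 7 ∣ m. Any common multiple of 12 and 7 is a multiple of their lcm; here gcd(12, 7) = 1, so lcm(12, 7) = 12·7 = 84, so 84 ∣ m.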